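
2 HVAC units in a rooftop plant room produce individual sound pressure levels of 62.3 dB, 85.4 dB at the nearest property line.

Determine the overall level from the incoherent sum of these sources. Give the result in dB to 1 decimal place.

85.4 dB

Σ 10^(Lᵢ/10) = 3.484e+08.
Combined level = 10 log₁₀(3.484e+08) = 85.4 dB.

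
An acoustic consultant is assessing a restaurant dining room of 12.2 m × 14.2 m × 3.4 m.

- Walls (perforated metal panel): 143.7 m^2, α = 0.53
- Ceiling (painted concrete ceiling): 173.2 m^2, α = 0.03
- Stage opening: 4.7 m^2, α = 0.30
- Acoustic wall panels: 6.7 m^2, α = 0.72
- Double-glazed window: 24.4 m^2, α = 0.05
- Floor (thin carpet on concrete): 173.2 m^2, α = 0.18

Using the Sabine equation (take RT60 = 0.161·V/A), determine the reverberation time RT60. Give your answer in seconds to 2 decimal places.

0.79 s

Equivalent absorption area: A = 143.7*0.53 + 173.2*0.03 + 4.7*0.30 + 6.7*0.72 + 24.4*0.05 + 173.2*0.18 = 119.987 m^2.
V = 12.2·14.2·3.4 = 589.016 m³.
RT60 = 0.161 · V / A = 0.161 × 589.016 / 119.987 = 0.79 s.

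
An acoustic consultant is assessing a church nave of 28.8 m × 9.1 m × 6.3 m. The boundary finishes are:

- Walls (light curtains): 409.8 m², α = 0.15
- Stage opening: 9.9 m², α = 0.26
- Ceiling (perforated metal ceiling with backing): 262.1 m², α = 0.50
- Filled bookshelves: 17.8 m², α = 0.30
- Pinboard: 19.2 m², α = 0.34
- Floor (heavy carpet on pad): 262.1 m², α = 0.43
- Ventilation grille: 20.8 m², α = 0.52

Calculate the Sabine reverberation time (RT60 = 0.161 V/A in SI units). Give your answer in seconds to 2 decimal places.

0.80 s

Summing Sᵢαᵢ: 61.470 + 2.574 + 131.050 + 5.340 + 6.528 + 112.703 + 10.816 → A = 330.481 sabins.
V = 28.8·9.1·6.3 = 1651.104 m³.
Sabine: RT60 = 0.161 × 1651.104 / 330.481 = 0.80 s.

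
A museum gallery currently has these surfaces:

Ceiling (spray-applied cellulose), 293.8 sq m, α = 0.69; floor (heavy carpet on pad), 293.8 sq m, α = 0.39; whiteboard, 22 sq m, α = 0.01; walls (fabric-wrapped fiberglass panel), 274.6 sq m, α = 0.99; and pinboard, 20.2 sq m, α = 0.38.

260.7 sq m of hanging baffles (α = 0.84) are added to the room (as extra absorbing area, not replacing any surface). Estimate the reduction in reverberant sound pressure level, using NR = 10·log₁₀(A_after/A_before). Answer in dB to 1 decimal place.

1.4 dB

Equivalent absorption area: A_before = 293.8×0.69 + 293.8×0.39 + 22×0.01 + 274.6×0.99 + 20.2×0.38 = 597.054 sq m.
Treatment contributes 260.7·0.84 = 218.988 sabins.
New total A_after = 816.042 sabins.
Reduction = 10 log₁₀(A_after/A_before) = 10 log₁₀(1.3668) = 1.4 dB.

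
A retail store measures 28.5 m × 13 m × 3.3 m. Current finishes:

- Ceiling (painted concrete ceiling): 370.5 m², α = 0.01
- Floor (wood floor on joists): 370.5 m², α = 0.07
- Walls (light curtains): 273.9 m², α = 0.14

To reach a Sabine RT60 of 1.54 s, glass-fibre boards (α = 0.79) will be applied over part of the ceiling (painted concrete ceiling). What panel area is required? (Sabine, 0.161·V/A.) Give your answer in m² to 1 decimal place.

76.7

Equivalent absorption area: A₁ = 370.5·0.01 + 370.5·0.07 + 273.9·0.14 = 67.986 m².
Required A₂ = 0.161·1222.65/1.54 = 127.823 sabins.
Absorption to add: 127.823 − 67.986 = 59.837 sabins.
Net gain per m²: Δα = 0.79 − 0.01 = 0.78.
Area = ΔA/Δα = 59.837/0.78 = 76.7 m².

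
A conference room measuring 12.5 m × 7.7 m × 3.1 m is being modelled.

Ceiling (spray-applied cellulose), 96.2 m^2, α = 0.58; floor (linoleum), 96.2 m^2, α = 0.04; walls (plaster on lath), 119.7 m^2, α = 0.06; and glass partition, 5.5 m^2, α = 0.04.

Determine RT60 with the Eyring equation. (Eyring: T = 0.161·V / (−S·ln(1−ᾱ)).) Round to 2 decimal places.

0.64 sec

S = Σ Sᵢ = 317.6 m^2.
Absorption A = 96.2×0.58 + 96.2×0.04 + 119.7×0.06 + 5.5×0.04 = 67.046 sabins.
ᾱ = 67.046 / 317.6 = 0.2111.
Eyring denominator: −S ln(1−ᾱ) = 75.308.
V = 12.5 × 7.7 × 3.1 = 298.375 m³.
RT60 = 0.161 × 298.375 / 75.308 = 0.64 s.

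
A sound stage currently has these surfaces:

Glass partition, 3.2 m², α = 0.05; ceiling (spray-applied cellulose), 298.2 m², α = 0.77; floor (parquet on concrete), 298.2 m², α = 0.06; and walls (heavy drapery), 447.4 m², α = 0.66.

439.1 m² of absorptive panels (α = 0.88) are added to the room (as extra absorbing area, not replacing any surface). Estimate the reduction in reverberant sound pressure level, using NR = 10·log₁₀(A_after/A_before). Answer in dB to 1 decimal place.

2.3 dB

Total absorption A_before = 3.2·0.05 + 298.2·0.77 + 298.2·0.06 + 447.4·0.66
  = 0.160 + 229.614 + 17.892 + 295.284 = 542.950 m² sabins.
Added absorption = 439.1 × 0.88 = 386.408 sabins.
New total A_after = 929.358 sabins.
NR = 10·log₁₀(929.358/542.950) = 2.3 dB.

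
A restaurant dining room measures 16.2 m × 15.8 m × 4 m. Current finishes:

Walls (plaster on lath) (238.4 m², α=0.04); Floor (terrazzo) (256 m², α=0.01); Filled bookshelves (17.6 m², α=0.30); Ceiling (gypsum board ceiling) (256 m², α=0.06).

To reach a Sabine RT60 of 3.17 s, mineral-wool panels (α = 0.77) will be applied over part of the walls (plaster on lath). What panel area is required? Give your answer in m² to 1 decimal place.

Total absorption A₁ = 238.4×0.04 + 256×0.01 + 17.6×0.30 + 256×0.06
  = 9.536 + 2.560 + 5.280 + 15.360 = 32.736 m² sabins.
Required A₂ = 0.161·1023.84/3.17 = 51.999 sabins.
ΔA needed = 51.999 − 32.736 = 19.263 sabins.
Net gain per m²: Δα = 0.77 − 0.04 = 0.73.
Panel area = 19.263 / 0.73 = 26.4 m².

26.4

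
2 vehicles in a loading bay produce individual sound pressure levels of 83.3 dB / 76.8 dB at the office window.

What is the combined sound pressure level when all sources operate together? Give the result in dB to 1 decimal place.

Converting to relative power and adding: 10^(83.3/10) + 10^(76.8/10) = 2.617e+08.
Combined level = 10 log₁₀(2.617e+08) = 84.2 dB.

84.2 dB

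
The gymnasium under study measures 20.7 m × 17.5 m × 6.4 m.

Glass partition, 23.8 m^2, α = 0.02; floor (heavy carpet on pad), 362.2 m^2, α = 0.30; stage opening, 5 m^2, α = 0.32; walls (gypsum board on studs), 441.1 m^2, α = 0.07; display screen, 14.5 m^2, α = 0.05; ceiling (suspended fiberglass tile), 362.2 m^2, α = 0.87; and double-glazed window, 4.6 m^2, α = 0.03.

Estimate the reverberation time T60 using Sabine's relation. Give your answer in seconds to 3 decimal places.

Total absorption A = 23.8×0.02 + 362.2×0.30 + 5×0.32 + 441.1×0.07 + 14.5×0.05 + 362.2×0.87 + 4.6×0.03
  = 0.476 + 108.660 + 1.600 + 30.877 + 0.725 + 315.114 + 0.138 = 457.590 m^2 sabins.
Volume V = 20.7 × 17.5 × 6.4 = 2318.4 m³.
Sabine: RT60 = 0.161 × 2318.4 / 457.590 = 0.816 s.

0.816 sec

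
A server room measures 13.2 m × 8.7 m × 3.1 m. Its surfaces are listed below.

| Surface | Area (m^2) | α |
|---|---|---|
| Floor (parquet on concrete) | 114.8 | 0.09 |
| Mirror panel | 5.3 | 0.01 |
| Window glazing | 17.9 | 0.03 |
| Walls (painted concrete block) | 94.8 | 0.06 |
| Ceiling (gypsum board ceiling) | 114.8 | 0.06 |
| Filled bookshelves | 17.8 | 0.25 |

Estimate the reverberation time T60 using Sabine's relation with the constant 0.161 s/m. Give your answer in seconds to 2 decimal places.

2.05 sec

Equivalent absorption area: A = 114.8*0.09 + 5.3*0.01 + 17.9*0.03 + 94.8*0.06 + 114.8*0.06 + 17.8*0.25 = 27.948 m^2.
Volume V = 13.2 × 8.7 × 3.1 = 356.004 m³.
RT60 = 0.161 · V / A = 0.161 × 356.004 / 27.948 = 2.05 s.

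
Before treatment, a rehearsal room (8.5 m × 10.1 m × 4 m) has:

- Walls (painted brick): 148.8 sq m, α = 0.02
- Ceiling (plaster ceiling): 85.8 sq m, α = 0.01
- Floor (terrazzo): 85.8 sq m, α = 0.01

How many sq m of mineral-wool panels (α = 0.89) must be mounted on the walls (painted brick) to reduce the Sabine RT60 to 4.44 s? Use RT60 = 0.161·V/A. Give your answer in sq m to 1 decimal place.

8.9

Equivalent absorption area: A₁ = 148.8·0.02 + 85.8·0.01 + 85.8·0.01 = 4.692 sq m.
Required A₂ = 0.161·343.4/4.44 = 12.452 sabins.
Absorption to add: 12.452 − 4.692 = 7.760 sabins.
Net gain per sq m: Δα = 0.89 − 0.02 = 0.87.
Area = ΔA/Δα = 7.760/0.87 = 8.9 sq m.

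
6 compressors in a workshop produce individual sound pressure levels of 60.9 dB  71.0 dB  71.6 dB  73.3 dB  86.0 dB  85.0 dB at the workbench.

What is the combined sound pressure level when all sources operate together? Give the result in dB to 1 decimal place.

Σ 10^(Lᵢ/10) = 7.64e+08.
Combined level = 10 log₁₀(7.64e+08) = 88.8 dB.

88.8 dB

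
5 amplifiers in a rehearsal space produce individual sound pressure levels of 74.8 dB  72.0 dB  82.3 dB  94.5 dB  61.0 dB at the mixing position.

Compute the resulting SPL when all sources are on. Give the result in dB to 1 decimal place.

94.8 dB

Σ 10^(Lᵢ/10) = 3.036e+09.
Combined level = 10 log₁₀(3.036e+09) = 94.8 dB.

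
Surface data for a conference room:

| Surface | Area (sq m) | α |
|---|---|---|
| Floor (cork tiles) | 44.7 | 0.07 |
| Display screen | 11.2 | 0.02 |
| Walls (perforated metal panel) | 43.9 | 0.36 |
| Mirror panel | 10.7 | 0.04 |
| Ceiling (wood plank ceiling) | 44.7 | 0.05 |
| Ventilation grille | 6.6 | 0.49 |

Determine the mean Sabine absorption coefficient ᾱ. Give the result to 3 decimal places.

S = Σ Sᵢ = 44.7 + 11.2 + 43.9 + 10.7 + 44.7 + 6.6 = 161.8 sq m.
A = 44.7·0.07 + 11.2·0.02 + 43.9·0.36 + 10.7·0.04 + 44.7·0.05 + 6.6·0.49 = 25.054 sabins.
ᾱ = 25.054 / 161.8 = 0.155.

0.155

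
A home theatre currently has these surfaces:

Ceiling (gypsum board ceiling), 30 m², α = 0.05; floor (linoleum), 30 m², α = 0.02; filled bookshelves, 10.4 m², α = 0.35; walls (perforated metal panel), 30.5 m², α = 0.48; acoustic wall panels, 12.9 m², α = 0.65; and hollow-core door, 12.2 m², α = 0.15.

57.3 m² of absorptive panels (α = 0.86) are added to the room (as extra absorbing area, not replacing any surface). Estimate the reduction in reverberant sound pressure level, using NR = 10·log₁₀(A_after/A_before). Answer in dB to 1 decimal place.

4.2 dB

Summing Sᵢαᵢ: 1.500 + 0.600 + 3.640 + 14.640 + 8.385 + 1.830 → A_before = 30.595 sabins.
Treatment contributes 57.3·0.86 = 49.278 sabins.
A_after = 30.595 + 49.278 = 79.873 sabins.
NR = 10·log₁₀(79.873/30.595) = 4.2 dB.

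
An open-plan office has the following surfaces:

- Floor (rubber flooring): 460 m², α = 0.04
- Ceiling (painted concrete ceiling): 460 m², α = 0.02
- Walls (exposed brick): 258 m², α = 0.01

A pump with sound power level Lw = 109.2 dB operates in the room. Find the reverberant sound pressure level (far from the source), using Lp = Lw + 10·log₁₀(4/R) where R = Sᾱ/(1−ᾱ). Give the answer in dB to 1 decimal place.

100.3 dB

Σ(Sᵢαᵢ) = 460·0.04 + 460·0.02 + 258·0.01 = 30.180; total area S = 1178.0 m².
ᾱ = 0.0256, so room constant R = A/(1−ᾱ) = 30.973 m².
Lp = 109.2 + 10·log₁₀(4/30.973) = 109.2 + (-8.89) = 100.3 dB.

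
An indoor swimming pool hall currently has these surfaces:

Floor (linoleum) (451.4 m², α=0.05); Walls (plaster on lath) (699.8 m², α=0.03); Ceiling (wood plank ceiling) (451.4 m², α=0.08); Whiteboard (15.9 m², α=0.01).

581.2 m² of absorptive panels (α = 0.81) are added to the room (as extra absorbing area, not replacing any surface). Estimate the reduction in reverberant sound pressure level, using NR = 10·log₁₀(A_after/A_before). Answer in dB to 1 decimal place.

8.4 dB

A_before = Σ Sᵢαᵢ = 451.4×0.05 + 699.8×0.03 + 451.4×0.08 + 15.9×0.01 = 79.835 sabins.
Added absorption = 581.2 × 0.81 = 470.772 sabins.
A_after = 79.835 + 470.772 = 550.607 sabins.
Reduction = 10 log₁₀(A_after/A_before) = 10 log₁₀(6.8968) = 8.4 dB.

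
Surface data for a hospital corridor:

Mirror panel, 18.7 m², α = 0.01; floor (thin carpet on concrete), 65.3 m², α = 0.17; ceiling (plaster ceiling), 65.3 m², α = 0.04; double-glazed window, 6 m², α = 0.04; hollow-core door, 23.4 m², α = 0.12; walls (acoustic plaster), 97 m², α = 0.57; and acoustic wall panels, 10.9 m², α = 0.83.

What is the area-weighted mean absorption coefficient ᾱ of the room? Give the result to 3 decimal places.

0.284

Total surface area S = 286.6 m².
Σ(Sᵢαᵢ) = 18.7·0.01 + 65.3·0.17 + 65.3·0.04 + 6·0.04 + 23.4·0.12 + 97·0.57 + 10.9·0.83 = 81.285.
ᾱ = 81.285 / 286.6 = 0.284.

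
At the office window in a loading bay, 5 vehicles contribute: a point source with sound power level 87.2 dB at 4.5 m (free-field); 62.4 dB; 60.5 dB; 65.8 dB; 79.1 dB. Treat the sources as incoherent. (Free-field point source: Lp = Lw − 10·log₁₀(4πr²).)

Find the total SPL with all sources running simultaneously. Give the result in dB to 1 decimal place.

79.5 dB

Source at 4.5 m: Lp = 87.2 − 10·log₁₀(4π·4.5²) = 87.2 − 10·log₁₀(254.469) = 63.1 dB.
Converting to relative power and adding: 10^(63.1/10) + 10^(62.4/10) + 10^(60.5/10) + 10^(65.8/10) + 10^(79.1/10) = 8.999e+07.
Combined level = 10 log₁₀(8.999e+07) = 79.5 dB.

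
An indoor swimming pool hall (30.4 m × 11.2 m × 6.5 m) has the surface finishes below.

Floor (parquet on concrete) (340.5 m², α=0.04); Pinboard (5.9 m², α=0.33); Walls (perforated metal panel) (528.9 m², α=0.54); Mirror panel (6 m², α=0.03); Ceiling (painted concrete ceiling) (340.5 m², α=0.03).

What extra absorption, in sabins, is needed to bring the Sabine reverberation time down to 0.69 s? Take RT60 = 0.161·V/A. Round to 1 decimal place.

A₁ = Σ Sᵢαᵢ = 340.5×0.04 + 5.9×0.33 + 528.9×0.54 + 6×0.03 + 340.5×0.03 = 311.568 sabins.
V = 2213.12 m³. Required absorption A₂ = 0.161 × 2213.12 / 0.69 = 516.395 sabins.
Additional absorption ΔA = 516.395 − 311.568 = 204.8 sabins.

204.8 sabins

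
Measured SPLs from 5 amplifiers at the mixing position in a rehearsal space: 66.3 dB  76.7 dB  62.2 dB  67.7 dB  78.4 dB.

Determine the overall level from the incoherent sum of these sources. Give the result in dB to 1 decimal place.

81.1 dB

Σ 10^(Lᵢ/10) = 1.278e+08.
Combined level = 10 log₁₀(1.278e+08) = 81.1 dB.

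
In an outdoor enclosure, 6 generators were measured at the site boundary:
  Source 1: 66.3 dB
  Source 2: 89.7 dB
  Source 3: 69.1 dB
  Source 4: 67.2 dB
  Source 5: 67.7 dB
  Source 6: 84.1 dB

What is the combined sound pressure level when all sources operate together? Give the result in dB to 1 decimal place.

Σ 10^(Lᵢ/10) = 1.214e+09.
L_total = 10·log₁₀(1.214e+09) = 90.8 dB.

90.8 dB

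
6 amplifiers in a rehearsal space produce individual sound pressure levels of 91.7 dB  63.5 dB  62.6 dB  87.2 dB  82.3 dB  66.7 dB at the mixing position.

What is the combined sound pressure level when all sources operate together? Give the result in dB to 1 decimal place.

Σ 10^(Lᵢ/10) = 2.182e+09.
Combined level = 10 log₁₀(2.182e+09) = 93.4 dB.

93.4 dB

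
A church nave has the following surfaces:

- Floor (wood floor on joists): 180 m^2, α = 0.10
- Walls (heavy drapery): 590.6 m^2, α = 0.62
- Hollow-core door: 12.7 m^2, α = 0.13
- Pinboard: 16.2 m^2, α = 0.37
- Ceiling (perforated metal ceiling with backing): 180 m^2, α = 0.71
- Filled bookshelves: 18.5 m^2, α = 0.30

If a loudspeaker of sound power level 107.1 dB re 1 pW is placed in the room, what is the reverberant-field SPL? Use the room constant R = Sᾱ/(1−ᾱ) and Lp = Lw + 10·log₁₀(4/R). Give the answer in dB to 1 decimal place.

82.7 dB

Σ(Sᵢαᵢ) = 180·0.10 + 590.6·0.62 + 12.7·0.13 + 16.2·0.37 + 180·0.71 + 18.5·0.30 = 525.167; total area S = 998.0 m^2.
ᾱ = 525.167/998.0 = 0.5262; R = Sᾱ/(1−ᾱ) = 525.167/(1−0.5262) = 1108.415 m^2.
Lp = Lw + 10 log₁₀(4/R) = 107.1 -24.43 = 82.7 dB.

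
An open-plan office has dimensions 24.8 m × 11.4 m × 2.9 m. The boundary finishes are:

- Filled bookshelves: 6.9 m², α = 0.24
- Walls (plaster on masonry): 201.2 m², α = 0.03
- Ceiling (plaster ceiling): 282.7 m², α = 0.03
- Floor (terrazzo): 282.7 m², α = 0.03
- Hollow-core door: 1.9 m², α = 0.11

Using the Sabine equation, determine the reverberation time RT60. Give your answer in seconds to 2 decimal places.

Summing Sᵢαᵢ: 1.656 + 6.036 + 8.481 + 8.481 + 0.209 → A = 24.863 sabins.
Volume V = 24.8 × 11.4 × 2.9 = 819.888 m³.
RT60 = 0.161 · V / A = 0.161 × 819.888 / 24.863 = 5.31 s.

5.31 sec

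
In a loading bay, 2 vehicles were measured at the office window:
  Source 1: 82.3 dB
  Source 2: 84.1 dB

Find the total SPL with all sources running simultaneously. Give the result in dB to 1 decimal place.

Sum in the linear (power) domain: Σ 10^(Lᵢ/10) = 10^(82.3/10) + 10^(84.1/10) = 4.269e+08.
L_total = 10·log₁₀(4.269e+08) = 86.3 dB.

86.3 dB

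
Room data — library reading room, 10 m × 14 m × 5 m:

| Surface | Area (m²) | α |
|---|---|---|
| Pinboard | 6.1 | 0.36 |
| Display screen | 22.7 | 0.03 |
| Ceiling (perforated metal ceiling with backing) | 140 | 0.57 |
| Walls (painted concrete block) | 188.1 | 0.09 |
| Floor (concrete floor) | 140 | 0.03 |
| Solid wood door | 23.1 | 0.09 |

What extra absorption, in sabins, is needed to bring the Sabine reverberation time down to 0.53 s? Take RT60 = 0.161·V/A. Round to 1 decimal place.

106.8 sabins

A₁ = Σ Sᵢαᵢ = 6.1×0.36 + 22.7×0.03 + 140×0.57 + 188.1×0.09 + 140×0.03 + 23.1×0.09 = 105.885 sabins.
For T = 0.53 s, need A₂ = 0.161·V/T = 0.161·700/0.53 = 212.642 sabins.
Shortfall: 212.642 − 105.885 = 106.8 sabins.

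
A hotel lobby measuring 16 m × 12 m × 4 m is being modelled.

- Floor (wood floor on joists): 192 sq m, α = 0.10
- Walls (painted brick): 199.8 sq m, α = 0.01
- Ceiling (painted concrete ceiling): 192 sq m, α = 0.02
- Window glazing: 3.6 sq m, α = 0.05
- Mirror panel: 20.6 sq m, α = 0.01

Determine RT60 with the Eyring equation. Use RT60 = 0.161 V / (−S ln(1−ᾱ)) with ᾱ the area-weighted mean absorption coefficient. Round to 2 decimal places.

4.76 s

S = Σ Sᵢ = 608.0 sq m.
Absorption A = 192×0.10 + 199.8×0.01 + 192×0.02 + 3.6×0.05 + 20.6×0.01 = 25.424 sabins.
Mean coefficient ᾱ = A/S = 0.0418.
−S·ln(1−ᾱ) = −608.0 × ln(1 − 0.0418) = 25.961.
V = 16 × 12 × 4 = 768 m³.
RT60 = 0.161 × 768 / 25.961 = 4.76 s.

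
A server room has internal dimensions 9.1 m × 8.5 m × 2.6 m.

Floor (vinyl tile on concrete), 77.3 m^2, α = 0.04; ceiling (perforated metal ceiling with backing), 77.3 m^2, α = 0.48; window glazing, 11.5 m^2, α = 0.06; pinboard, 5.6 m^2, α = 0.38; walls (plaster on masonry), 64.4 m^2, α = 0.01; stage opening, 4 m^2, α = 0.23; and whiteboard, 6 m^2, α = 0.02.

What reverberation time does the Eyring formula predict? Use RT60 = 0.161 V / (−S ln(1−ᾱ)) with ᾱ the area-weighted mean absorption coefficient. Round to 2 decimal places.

0.66 s

S = Σ Sᵢ = 246.1 m^2.
Absorption A = 77.3·0.04 + 77.3·0.48 + 11.5·0.06 + 5.6·0.38 + 64.4·0.01 + 4·0.23 + 6·0.02 = 44.698 sabins.
Mean coefficient ᾱ = A/S = 0.1816.
Eyring denominator: −S ln(1−ᾱ) = 49.319.
V = 9.1 × 8.5 × 2.6 = 201.11 m³.
T = 0.161·V/[−S·ln(1−ᾱ)] = 0.161·201.11/49.319 = 0.66 s.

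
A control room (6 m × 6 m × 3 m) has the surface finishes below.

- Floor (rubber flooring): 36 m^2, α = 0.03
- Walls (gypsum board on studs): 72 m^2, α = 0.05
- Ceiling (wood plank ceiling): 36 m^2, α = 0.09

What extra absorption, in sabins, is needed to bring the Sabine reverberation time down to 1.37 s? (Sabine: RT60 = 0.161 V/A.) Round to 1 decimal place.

Total absorption A₁ = 36×0.03 + 72×0.05 + 36×0.09
  = 1.080 + 3.600 + 3.240 = 7.920 m^2 sabins.
Target A₂ = 0.161·108/1.37 = 12.692 sabins (V = 108 m³).
ΔA = A₂ − A₁ = 12.692 − 7.920 = 4.8 sabins.

4.8 sabins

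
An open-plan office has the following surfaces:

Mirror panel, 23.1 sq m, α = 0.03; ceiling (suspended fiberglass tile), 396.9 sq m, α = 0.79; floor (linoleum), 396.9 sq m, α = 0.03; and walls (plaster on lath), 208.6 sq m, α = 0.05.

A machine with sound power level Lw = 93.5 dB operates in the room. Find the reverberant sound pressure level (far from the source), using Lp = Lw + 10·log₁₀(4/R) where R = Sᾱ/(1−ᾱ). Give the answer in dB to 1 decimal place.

A = 336.581 sabins; S = 1025.5 sq m.
ᾱ = 336.581/1025.5 = 0.3282; R = Sᾱ/(1−ᾱ) = 336.581/(1−0.3282) = 501.014 sq m.
Lp = 93.5 + 10·log₁₀(4/501.014) = 93.5 + (-20.98) = 72.5 dB.

72.5 dB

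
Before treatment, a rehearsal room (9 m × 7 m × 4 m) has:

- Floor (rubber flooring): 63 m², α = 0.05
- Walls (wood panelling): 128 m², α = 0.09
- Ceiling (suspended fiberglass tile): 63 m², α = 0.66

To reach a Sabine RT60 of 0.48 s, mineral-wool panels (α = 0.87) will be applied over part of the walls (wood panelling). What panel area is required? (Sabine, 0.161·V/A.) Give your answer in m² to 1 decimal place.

36.2

Summing Sᵢαᵢ: 3.150 + 11.520 + 41.580 → A₁ = 56.250 sabins.
V = 252 m³. Target absorption A₂ = 0.161 × 252 / 0.48 = 84.525 sabins.
Absorption to add: 84.525 − 56.250 = 28.275 sabins.
Net gain per m²: Δα = 0.87 − 0.09 = 0.78.
Panel area = 28.275 / 0.78 = 36.2 m².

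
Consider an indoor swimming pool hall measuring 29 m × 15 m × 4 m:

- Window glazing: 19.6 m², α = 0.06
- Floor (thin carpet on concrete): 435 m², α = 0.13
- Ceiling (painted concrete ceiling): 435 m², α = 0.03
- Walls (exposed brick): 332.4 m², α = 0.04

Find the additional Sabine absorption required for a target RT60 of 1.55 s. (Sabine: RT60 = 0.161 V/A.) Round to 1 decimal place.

96.7 sabins

Summing Sᵢαᵢ: 1.176 + 56.550 + 13.050 + 13.296 → A₁ = 84.072 sabins.
For T = 1.55 s, need A₂ = 0.161·V/T = 0.161·1740/1.55 = 180.735 sabins.
Additional absorption ΔA = 180.735 − 84.072 = 96.7 sabins.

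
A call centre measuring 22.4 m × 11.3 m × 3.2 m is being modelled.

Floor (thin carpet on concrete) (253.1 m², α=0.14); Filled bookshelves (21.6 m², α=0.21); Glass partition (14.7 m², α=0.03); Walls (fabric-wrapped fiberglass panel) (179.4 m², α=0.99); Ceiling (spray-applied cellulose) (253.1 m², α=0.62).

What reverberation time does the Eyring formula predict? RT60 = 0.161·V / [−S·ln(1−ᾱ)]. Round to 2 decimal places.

0.25 s

Total surface area S = 253.1 + 21.6 + 14.7 + 179.4 + 253.1 = 721.9 m².
Absorption A = 253.1·0.14 + 21.6·0.21 + 14.7·0.03 + 179.4·0.99 + 253.1·0.62 = 374.939 sabins.
ᾱ = 374.939 / 721.9 = 0.5194.
−S·ln(1−ᾱ) = −721.9 × ln(1 − 0.5194) = 528.951.
V = 22.4 × 11.3 × 3.2 = 809.984 m³.
RT60 = 0.161 × 809.984 / 528.951 = 0.25 s.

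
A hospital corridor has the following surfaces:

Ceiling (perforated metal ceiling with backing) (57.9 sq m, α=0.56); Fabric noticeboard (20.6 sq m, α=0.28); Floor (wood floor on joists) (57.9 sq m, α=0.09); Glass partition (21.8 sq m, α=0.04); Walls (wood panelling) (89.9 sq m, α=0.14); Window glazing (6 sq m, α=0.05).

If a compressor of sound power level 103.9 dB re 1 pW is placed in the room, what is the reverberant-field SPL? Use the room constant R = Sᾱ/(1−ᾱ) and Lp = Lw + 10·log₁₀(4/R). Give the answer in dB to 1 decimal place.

A = 57.161 sabins; S = 254.1 sq m.
ᾱ = 0.2250, so room constant R = A/(1−ᾱ) = 73.756 sq m.
Lp = 103.9 + 10·log₁₀(4/73.756) = 103.9 + (-12.66) = 91.2 dB.

91.2 dB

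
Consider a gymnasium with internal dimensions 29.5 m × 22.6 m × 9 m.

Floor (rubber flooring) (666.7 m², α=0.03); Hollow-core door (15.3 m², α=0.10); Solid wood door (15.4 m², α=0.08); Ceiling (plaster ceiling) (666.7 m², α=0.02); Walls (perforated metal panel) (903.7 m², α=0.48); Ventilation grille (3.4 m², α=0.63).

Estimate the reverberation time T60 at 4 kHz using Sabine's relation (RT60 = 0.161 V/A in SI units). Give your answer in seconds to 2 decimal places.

A = Σ Sᵢαᵢ = 666.7*0.03 + 15.3*0.10 + 15.4*0.08 + 666.7*0.02 + 903.7*0.48 + 3.4*0.63 = 472.015 sabins.
Volume V = 29.5 × 22.6 × 9 = 6000.3 m³.
T = 0.161 V/A = 0.161·6000.3/472.015 = 2.05 s.

2.05 s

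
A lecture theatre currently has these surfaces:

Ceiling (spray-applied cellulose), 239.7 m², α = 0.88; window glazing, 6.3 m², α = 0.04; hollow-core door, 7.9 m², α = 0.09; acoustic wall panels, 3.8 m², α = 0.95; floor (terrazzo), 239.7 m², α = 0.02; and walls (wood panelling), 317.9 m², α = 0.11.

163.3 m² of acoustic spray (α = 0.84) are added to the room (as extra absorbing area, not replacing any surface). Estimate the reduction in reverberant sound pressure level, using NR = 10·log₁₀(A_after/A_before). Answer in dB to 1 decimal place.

Total absorption A_before = 239.7·0.88 + 6.3·0.04 + 7.9·0.09 + 3.8·0.95 + 239.7·0.02 + 317.9·0.11
  = 210.936 + 0.252 + 0.711 + 3.610 + 4.794 + 34.969 = 255.272 m² sabins.
Added absorption = 163.3 × 0.84 = 137.172 sabins.
New total A_after = 392.444 sabins.
Reduction = 10 log₁₀(A_after/A_before) = 10 log₁₀(1.5374) = 1.9 dB.

1.9 dB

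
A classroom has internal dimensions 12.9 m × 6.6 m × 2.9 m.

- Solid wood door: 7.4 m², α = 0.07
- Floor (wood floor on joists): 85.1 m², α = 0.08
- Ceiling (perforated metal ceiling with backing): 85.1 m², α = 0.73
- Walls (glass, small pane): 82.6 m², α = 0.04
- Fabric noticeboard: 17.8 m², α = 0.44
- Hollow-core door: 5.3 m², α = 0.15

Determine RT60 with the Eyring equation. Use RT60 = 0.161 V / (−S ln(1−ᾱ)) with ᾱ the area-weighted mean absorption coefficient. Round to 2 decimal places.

S = Σ Sᵢ = 283.3 m².
Absorption A = 7.4×0.07 + 85.1×0.08 + 85.1×0.73 + 82.6×0.04 + 17.8×0.44 + 5.3×0.15 = 81.380 sabins.
ᾱ = 81.380 / 283.3 = 0.2873.
−S·ln(1−ᾱ) = −283.3 × ln(1 − 0.2873) = 95.952.
V = 12.9 × 6.6 × 2.9 = 246.906 m³.
T = 0.161·V/[−S·ln(1−ᾱ)] = 0.161·246.906/95.952 = 0.41 s.

0.41 s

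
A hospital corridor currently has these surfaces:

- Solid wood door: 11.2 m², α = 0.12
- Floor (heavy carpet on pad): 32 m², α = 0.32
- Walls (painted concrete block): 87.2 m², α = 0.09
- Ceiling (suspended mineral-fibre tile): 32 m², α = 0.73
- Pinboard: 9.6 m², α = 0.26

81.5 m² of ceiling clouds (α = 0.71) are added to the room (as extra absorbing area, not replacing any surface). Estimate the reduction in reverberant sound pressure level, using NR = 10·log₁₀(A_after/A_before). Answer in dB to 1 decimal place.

Total absorption A_before = 11.2*0.12 + 32*0.32 + 87.2*0.09 + 32*0.73 + 9.6*0.26
  = 1.344 + 10.240 + 7.848 + 23.360 + 2.496 = 45.288 m² sabins.
Added absorption = 81.5 × 0.71 = 57.865 sabins.
A_after = 45.288 + 57.865 = 103.153 sabins.
NR = 10·log₁₀(103.153/45.288) = 3.6 dB.

3.6 dB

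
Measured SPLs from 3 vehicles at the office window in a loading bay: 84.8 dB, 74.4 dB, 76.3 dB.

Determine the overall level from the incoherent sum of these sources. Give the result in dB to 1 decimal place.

Sum in the linear (power) domain: Σ 10^(Lᵢ/10) = 10^(84.8/10) + 10^(74.4/10) + 10^(76.3/10) = 3.722e+08.
Back to dB: 10·log₁₀ Σ = 85.7 dB.

85.7 dB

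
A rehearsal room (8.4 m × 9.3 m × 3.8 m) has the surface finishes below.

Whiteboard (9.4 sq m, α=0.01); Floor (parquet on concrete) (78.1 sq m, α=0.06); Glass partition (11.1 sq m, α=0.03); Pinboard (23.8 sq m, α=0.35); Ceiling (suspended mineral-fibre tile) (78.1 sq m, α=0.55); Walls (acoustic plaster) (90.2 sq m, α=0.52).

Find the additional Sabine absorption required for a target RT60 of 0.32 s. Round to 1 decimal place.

46.1 sabins

A₁ = Σ Sᵢαᵢ = 9.4·0.01 + 78.1·0.06 + 11.1·0.03 + 23.8·0.35 + 78.1·0.55 + 90.2·0.52 = 103.302 sabins.
V = 296.856 m³. Required absorption A₂ = 0.161 × 296.856 / 0.32 = 149.356 sabins.
Additional absorption ΔA = 149.356 − 103.302 = 46.1 sabins.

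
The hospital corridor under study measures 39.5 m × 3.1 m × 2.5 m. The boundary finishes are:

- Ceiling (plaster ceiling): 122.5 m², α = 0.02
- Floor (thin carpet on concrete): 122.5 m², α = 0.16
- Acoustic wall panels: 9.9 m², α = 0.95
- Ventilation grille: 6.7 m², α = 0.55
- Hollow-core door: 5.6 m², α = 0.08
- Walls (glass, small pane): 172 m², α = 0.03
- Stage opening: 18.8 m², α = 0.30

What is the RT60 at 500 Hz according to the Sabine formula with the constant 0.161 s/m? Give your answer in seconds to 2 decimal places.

Summing Sᵢαᵢ: 2.450 + 19.600 + 9.405 + 3.685 + 0.448 + 5.160 + 5.640 → A = 46.388 sabins.
Room volume: 306.125 m³.
T = 0.161 V/A = 0.161·306.125/46.388 = 1.06 s.

1.06 s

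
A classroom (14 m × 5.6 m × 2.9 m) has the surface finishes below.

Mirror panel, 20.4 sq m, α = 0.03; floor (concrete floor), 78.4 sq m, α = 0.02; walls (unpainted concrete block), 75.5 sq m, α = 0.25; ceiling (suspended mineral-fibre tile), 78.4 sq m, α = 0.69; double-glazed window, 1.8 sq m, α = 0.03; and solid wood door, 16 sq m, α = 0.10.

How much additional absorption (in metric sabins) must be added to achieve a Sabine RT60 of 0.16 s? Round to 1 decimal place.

152.0 sabins

Summing Sᵢαᵢ: 0.612 + 1.568 + 18.875 + 54.096 + 0.054 + 1.600 → A₁ = 76.805 sabins.
For T = 0.16 s, need A₂ = 0.161·V/T = 0.161·227.36/0.16 = 228.781 sabins.
Additional absorption ΔA = 228.781 − 76.805 = 152.0 sabins.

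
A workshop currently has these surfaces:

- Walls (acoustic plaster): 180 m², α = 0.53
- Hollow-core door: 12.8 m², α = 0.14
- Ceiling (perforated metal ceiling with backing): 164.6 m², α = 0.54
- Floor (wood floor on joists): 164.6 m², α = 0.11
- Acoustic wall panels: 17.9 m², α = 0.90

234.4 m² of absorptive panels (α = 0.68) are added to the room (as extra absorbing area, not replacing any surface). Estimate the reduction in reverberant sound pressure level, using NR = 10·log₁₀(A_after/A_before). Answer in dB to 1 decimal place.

Equivalent absorption area: A_before = 180·0.53 + 12.8·0.14 + 164.6·0.54 + 164.6·0.11 + 17.9·0.90 = 220.292 m².
Added absorption = 234.4 × 0.68 = 159.392 sabins.
New total A_after = 379.684 sabins.
Reduction = 10 log₁₀(A_after/A_before) = 10 log₁₀(1.7235) = 2.4 dB.

2.4 dB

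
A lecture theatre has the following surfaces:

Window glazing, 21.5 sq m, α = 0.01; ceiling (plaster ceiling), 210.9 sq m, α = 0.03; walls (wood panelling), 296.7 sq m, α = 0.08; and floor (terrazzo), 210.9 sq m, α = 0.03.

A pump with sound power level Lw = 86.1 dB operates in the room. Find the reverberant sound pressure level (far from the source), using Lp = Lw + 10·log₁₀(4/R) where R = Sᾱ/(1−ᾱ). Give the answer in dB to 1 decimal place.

Σ(Sᵢαᵢ) = 21.5·0.01 + 210.9·0.03 + 296.7·0.08 + 210.9·0.03 = 36.605; total area S = 740.0 sq m.
ᾱ = 0.0495, so room constant R = A/(1−ᾱ) = 38.511 sq m.
Lp = Lw + 10 log₁₀(4/R) = 86.1 -9.84 = 76.3 dB.

76.3 dB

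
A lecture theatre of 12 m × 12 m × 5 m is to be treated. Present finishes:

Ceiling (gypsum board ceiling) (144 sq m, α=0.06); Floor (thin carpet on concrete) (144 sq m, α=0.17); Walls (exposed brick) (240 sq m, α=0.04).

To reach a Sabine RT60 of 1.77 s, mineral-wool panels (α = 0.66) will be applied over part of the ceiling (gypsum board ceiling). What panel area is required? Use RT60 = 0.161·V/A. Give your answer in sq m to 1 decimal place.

A₁ = Σ Sᵢαᵢ = 144·0.06 + 144·0.17 + 240·0.04 = 42.720 sabins.
Required A₂ = 0.161·720/1.77 = 65.492 sabins.
Absorption to add: 65.492 − 42.720 = 22.772 sabins.
Net gain per sq m: Δα = 0.66 − 0.06 = 0.60.
Area = ΔA/Δα = 22.772/0.60 = 38.0 sq m.

38.0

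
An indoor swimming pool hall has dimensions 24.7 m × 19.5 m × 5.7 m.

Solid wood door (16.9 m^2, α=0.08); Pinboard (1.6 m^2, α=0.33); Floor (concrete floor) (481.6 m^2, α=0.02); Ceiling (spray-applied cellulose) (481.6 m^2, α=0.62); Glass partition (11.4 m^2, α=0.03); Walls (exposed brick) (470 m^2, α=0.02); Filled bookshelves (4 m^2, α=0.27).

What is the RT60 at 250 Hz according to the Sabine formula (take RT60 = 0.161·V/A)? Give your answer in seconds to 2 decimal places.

Summing Sᵢαᵢ: 1.352 + 0.528 + 9.632 + 298.592 + 0.342 + 9.400 + 1.080 → A = 320.926 sabins.
Room volume: 2745.405 m³.
Sabine: RT60 = 0.161 × 2745.405 / 320.926 = 1.38 s.

1.38 seconds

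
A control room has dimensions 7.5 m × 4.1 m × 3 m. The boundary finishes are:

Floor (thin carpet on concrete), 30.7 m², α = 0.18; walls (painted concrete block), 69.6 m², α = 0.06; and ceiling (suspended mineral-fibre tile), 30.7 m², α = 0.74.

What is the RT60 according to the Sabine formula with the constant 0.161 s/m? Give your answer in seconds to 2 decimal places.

Equivalent absorption area: A = 30.7*0.18 + 69.6*0.06 + 30.7*0.74 = 32.420 m².
V = 7.5·4.1·3 = 92.25 m³.
RT60 = 0.161 · V / A = 0.161 × 92.25 / 32.420 = 0.46 s.

0.46 s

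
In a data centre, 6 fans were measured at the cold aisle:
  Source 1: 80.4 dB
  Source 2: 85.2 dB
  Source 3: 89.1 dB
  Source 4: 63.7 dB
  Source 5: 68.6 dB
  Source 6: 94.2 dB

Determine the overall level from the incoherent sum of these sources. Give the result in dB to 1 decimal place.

95.9 dB

Converting to relative power and adding: 10^(80.4/10) + 10^(85.2/10) + 10^(89.1/10) + 10^(63.7/10) + 10^(68.6/10) + 10^(94.2/10) = 3.893e+09.
Back to dB: 10·log₁₀ Σ = 95.9 dB.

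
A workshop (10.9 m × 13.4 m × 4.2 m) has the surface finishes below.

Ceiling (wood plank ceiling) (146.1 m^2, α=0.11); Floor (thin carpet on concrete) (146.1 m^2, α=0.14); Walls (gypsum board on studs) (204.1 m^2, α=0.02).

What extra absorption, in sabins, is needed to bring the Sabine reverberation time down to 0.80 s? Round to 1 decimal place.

82.9 sabins

Summing Sᵢαᵢ: 16.071 + 20.454 + 4.082 → A₁ = 40.607 sabins.
V = 613.452 m³. Required absorption A₂ = 0.161 × 613.452 / 0.80 = 123.457 sabins.
Shortfall: 123.457 − 40.607 = 82.9 sabins.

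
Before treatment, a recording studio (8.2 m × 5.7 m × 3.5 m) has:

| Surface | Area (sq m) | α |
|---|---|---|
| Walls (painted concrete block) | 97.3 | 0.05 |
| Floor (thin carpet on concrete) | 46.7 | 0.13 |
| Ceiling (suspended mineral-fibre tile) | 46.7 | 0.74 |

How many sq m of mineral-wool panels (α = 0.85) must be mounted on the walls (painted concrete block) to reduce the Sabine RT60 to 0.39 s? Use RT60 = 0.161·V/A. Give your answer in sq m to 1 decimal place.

Total absorption A₁ = 97.3*0.05 + 46.7*0.13 + 46.7*0.74
  = 4.865 + 6.071 + 34.558 = 45.494 sq m sabins.
Required A₂ = 0.161·163.59/0.39 = 67.533 sabins.
Absorption to add: 67.533 − 45.494 = 22.039 sabins.
Each sq m of panel replacing the walls (painted concrete block) adds (0.85 − 0.05) = 0.80 sabins.
Area = ΔA/Δα = 22.039/0.80 = 27.5 sq m.

27.5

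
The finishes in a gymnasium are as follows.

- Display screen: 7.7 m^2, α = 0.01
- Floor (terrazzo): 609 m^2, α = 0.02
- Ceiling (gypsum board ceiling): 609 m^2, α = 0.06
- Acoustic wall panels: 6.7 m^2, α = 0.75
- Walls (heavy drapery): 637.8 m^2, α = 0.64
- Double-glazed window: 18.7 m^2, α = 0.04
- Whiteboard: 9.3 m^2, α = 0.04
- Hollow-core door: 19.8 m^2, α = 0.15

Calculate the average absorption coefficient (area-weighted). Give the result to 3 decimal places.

0.243

Total surface area S = 1918.0 m^2.
A = 7.7·0.01 + 609·0.02 + 609·0.06 + 6.7·0.75 + 637.8·0.64 + 18.7·0.04 + 9.3·0.04 + 19.8·0.15 = 466.104 sabins.
ᾱ = A/S = 0.243.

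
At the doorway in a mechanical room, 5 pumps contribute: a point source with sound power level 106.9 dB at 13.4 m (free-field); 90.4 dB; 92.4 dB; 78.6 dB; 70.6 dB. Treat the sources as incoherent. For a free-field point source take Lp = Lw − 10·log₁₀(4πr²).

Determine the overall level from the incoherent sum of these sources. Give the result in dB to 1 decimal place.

Source at 13.4 m: Lp = 106.9 − 10·log₁₀(4π·13.4²) = 106.9 − 10·log₁₀(2256.418) = 73.4 dB.
Sum in the linear (power) domain: Σ 10^(Lᵢ/10) = 10^(73.4/10) + 10^(90.4/10) + 10^(92.4/10) + 10^(78.6/10) + 10^(70.6/10) = 2.94e+09.
Back to dB: 10·log₁₀ Σ = 94.7 dB.

94.7 dB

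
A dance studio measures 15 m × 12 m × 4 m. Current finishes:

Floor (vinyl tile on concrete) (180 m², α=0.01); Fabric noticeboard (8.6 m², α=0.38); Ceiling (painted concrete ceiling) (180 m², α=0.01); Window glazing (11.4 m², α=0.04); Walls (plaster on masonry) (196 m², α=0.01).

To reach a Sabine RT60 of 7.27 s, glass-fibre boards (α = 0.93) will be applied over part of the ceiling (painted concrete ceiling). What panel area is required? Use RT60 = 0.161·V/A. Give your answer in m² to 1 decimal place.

7.2

Total absorption A₁ = 180*0.01 + 8.6*0.38 + 180*0.01 + 11.4*0.04 + 196*0.01
  = 1.800 + 3.268 + 1.800 + 0.456 + 1.960 = 9.284 m² sabins.
Required A₂ = 0.161·720/7.27 = 15.945 sabins.
Absorption to add: 15.945 − 9.284 = 6.661 sabins.
Each m² of panel replacing the ceiling (painted concrete ceiling) adds (0.93 − 0.01) = 0.92 sabins.
Area = ΔA/Δα = 6.661/0.92 = 7.2 m².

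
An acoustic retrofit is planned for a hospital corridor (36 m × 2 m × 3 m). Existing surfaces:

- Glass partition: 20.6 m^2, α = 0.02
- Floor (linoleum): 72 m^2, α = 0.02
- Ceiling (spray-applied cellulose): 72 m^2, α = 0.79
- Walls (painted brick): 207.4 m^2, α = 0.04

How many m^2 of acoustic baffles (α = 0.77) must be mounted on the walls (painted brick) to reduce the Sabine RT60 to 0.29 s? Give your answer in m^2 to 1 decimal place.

72.5

A₁ = Σ Sᵢαᵢ = 20.6·0.02 + 72·0.02 + 72·0.79 + 207.4·0.04 = 67.028 sabins.
Required A₂ = 0.161·216/0.29 = 119.917 sabins.
ΔA needed = 119.917 − 67.028 = 52.889 sabins.
Each m^2 of panel replacing the walls (painted brick) adds (0.77 − 0.04) = 0.73 sabins.
Area = ΔA/Δα = 52.889/0.73 = 72.5 m^2.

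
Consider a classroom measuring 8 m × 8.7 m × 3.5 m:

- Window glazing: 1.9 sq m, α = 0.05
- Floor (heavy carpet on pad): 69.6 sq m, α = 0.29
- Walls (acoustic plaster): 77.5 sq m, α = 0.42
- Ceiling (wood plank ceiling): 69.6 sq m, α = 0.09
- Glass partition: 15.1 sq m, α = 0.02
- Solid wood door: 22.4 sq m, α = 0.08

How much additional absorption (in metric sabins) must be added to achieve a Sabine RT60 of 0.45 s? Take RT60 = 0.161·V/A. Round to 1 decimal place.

26.0 sabins

A₁ = Σ Sᵢαᵢ = 1.9*0.05 + 69.6*0.29 + 77.5*0.42 + 69.6*0.09 + 15.1*0.02 + 22.4*0.08 = 61.187 sabins.
V = 243.6 m³. Required absorption A₂ = 0.161 × 243.6 / 0.45 = 87.155 sabins.
Shortfall: 87.155 − 61.187 = 26.0 sabins.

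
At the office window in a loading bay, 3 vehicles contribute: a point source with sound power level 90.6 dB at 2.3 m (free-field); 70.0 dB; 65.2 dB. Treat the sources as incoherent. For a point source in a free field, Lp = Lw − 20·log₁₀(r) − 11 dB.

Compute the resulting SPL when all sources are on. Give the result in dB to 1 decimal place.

Source at 2.3 m: Lp = 90.6 − 20·log₁₀(2.3) − 11 = 72.4 dB.
Σ 10^(Lᵢ/10) = 3.069e+07.
L_total = 10·log₁₀(3.069e+07) = 74.9 dB.

74.9 dB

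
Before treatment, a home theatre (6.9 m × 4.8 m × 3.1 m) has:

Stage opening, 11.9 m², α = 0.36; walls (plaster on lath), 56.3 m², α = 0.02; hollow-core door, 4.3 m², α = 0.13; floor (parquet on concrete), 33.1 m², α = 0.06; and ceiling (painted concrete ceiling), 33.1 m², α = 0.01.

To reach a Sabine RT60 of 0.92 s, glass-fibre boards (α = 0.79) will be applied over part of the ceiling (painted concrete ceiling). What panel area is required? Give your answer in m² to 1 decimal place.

Total absorption A₁ = 11.9*0.36 + 56.3*0.02 + 4.3*0.13 + 33.1*0.06 + 33.1*0.01
  = 4.284 + 1.126 + 0.559 + 1.986 + 0.331 = 8.286 m² sabins.
Required A₂ = 0.161·102.672/0.92 = 17.968 sabins.
ΔA needed = 17.968 − 8.286 = 9.682 sabins.
Each m² of panel replacing the ceiling (painted concrete ceiling) adds (0.79 − 0.01) = 0.78 sabins.
Panel area = 9.682 / 0.78 = 12.4 m².

12.4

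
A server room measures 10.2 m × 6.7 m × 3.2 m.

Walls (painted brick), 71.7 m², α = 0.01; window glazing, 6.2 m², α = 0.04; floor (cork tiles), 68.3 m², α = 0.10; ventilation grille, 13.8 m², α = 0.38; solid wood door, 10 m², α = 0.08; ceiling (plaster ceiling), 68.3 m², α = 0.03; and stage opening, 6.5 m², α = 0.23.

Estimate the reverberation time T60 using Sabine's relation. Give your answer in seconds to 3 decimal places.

2.025 sec

Total absorption A = 71.7×0.01 + 6.2×0.04 + 68.3×0.10 + 13.8×0.38 + 10×0.08 + 68.3×0.03 + 6.5×0.23
  = 0.717 + 0.248 + 6.830 + 5.244 + 0.800 + 2.049 + 1.495 = 17.383 m² sabins.
V = 10.2·6.7·3.2 = 218.688 m³.
RT60 = 0.161 · V / A = 0.161 × 218.688 / 17.383 = 2.025 s.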